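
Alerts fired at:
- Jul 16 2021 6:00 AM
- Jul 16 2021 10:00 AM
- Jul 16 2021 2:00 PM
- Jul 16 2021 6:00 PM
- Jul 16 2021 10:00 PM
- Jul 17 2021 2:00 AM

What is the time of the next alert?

Spacing: 4, 4, 4, 4, 4 h — constant 4 h.
Jul 17 2021 2:00 AM + 4 h = Jul 17 2021 6:00 AM.

Jul 17 2021 6:00 AM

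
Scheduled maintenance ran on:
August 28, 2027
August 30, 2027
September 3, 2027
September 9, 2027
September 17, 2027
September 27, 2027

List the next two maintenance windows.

October 9, 2027; October 23, 2027

Intervals are 2, 4, 6, 8, 10 days — an arithmetic progression with common difference 2.
Next gap: 12 days. September 27, 2027 + 12 days = October 9, 2027.
Next gap: 14 days. October 9, 2027 + 14 days = October 23, 2027.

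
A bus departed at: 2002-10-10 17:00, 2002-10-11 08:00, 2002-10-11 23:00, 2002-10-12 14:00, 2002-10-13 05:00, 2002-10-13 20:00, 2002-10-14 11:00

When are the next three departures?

Gaps: 15, 15, 15, 15, 15, 15 hours — each event is 15 hours after the previous one.
2002-10-14 11:00 + 15 h = 2002-10-15 02:00.
2002-10-15 02:00 + 15 h = 2002-10-15 17:00.
2002-10-15 17:00 + 15 h = 2002-10-16 08:00.

2002-10-15 02:00, 2002-10-15 17:00, 2002-10-16 08:00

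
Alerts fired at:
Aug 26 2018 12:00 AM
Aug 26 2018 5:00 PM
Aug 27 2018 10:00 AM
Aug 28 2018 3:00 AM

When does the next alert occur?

Aug 28 2018 8:00 PM

Spacing: 17, 17, 17 h — constant 17 h.
Aug 28 2018 3:00 AM + 17 h = Aug 28 2018 8:00 PM.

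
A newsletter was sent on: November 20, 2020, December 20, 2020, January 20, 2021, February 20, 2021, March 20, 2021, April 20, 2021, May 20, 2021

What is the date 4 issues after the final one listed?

September 20, 2021

Each date is the 20th; the gaps (30, 31, 31, 28, 31, 30) track the month lengths.
The rule is the 20th of each month.
Next: June 2021 → June 20, 2021.
Next: July 2021 → July 20, 2021.
Next: August 2021 → August 20, 2021.
Next: September 2021 → September 20, 2021.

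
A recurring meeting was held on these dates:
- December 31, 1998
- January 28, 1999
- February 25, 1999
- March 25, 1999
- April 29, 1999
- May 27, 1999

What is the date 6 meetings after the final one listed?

All Thursdays; the gaps (28, 28, 28, 35, 28) vary with month length.
This is the last Thursday of each month.
June 1999 ends with Thursday June 24, 1999.
Last Thursday of July 1999: July 29, 1999.
August 1999 ends with Thursday August 26, 1999.
Last Thursday of September 1999: September 30, 1999.
October 1999 ends with Thursday October 28, 1999.
November 1999 ends with Thursday November 25, 1999.

November 25, 1999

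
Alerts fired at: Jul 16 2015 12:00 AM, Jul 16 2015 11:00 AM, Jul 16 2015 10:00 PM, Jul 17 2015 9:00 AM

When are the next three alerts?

The interval is a steady 11 hours (11, 11, 11).
Jul 17 2015 9:00 AM + 11 h = Jul 17 2015 8:00 PM.
Jul 17 2015 8:00 PM + 11 h = Jul 18 2015 7:00 AM.
Jul 18 2015 7:00 AM + 11 h = Jul 18 2015 6:00 PM.

Jul 17 2015 8:00 PM, Jul 18 2015 7:00 AM, Jul 18 2015 6:00 PM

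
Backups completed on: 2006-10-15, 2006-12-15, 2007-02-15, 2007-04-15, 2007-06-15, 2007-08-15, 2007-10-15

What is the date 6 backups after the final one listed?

Gaps: 61, 62, 59, 61, 61, 61 days — not constant. Every event is on the 15th of the month.
Pattern: the 15th of every 2 months.
December 2007: 2007-12-15.
February 2008: 2008-02-15.
Next: April 2008 → 2008-04-15.
Next: June 2008 → 2008-06-15.
August 2008: 2008-08-15.
Next: October 2008 → 2008-10-15.

2008-10-15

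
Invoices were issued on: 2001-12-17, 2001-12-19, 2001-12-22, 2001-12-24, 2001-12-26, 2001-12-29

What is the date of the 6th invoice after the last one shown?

2002-01-12

Every event lands on a Monday or Wednesday or Saturday (gaps cycle 2, 3, 2, 2, 3).
So the schedule is: every Monday, Wednesday and Saturday.
The following Monday is 2001-12-31.
Next Wednesday: 2002-01-02.
Next Saturday: 2002-01-05.
The following Monday is 2002-01-07.
Next Wednesday: 2002-01-09.
The following Saturday is 2002-01-12.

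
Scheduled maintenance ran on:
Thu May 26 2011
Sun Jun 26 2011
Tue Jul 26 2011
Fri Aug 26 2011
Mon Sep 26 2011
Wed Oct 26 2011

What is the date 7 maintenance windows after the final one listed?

The day-of-month is always 26 (31, 30, 31, 31, 30 days between events).
So this recurs on the 26th of each month.
Next: November 2011 → Sat Nov 26 2011.
Next: December 2011 → Mon Dec 26 2011.
January 2012: Thu Jan 26 2012.
February 2012: Sun Feb 26 2012.
Next: March 2012 → Mon Mar 26 2012.
April 2012: Thu Apr 26 2012.
May 2012: Sat May 26 2012.

Sat May 26 2012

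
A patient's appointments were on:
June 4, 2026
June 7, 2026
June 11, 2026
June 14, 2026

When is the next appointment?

June 18, 2026

Every event lands on a Thursday or Sunday (gaps cycle 3, 4, 3).
So the schedule is: every Thursday and Sunday.
Next Thursday: June 18, 2026.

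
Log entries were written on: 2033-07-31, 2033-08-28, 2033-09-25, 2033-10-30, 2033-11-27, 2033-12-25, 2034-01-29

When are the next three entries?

2034-02-26, 2034-03-26, 2034-04-30

Every date is a Sunday; gaps 28, 28, 35, 28, 28, 35 days.
Each is the last Sunday of its month (at least one falls on the 29th or later, ruling out '4th Sunday').
Last Sunday of February 2034: 2034-02-26.
Last Sunday of March 2034: 2034-03-26.
Last Sunday of April 2034: 2034-04-30.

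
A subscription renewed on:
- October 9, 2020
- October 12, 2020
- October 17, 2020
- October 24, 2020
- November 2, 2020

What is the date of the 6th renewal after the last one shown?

February 6, 2021

Gaps: 3, 5, 7, 9 days — each gap is 2 larger than the previous one.
Next gap: 11 days. November 2, 2020 + 11 days = November 13, 2020.
Next gap: 13 days. November 13, 2020 + 13 days = November 26, 2020.
Next gap: 15 days. November 26, 2020 + 15 days = December 11, 2020.
Next gap: 17 days. December 11, 2020 + 17 days = December 28, 2020.
Next gap: 19 days. December 28, 2020 + 19 days = January 16, 2021.
Next gap: 21 days. January 16, 2021 + 21 days = February 6, 2021.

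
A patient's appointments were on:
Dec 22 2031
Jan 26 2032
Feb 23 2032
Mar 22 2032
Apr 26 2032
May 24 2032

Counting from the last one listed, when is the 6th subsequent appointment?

Nov 22 2032

Gaps: 35, 28, 28, 35, 28 days — a mix of 28 and 35. Every date is a Monday.
Each is the 4th Monday of its month.
4th Monday of June 2032: Jun 28 2032.
July 2032 — 4th Monday is Jul 26 2032.
4th Monday of August 2032: Aug 23 2032.
September 2032 — 4th Monday is Sep 27 2032.
4th Monday of October 2032: Oct 25 2032.
4th Monday of November 2032: Nov 22 2032.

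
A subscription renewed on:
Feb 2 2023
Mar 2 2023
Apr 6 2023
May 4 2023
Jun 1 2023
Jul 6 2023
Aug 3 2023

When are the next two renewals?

Gaps: 28, 35, 28, 28, 35, 28 days — a mix of 28 and 35. Every date is a Thursday.
Each is the 1st Thursday of its month.
1st Thursday of September 2023: Sep 7 2023.
October 2023 — 1st Thursday is Oct 5 2023.

Sep 7 2023, Oct 5 2023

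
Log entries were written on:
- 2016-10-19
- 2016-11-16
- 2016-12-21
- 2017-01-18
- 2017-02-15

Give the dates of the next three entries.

Gaps: 28, 35, 28, 28 days — a mix of 28 and 35. Every date is a Wednesday.
Each is the 3rd Wednesday of its month.
3rd Wednesday of March 2017: 2017-03-15.
3rd Wednesday of April 2017: 2017-04-19.
3rd Wednesday of May 2017: 2017-05-17.

2017-03-15, 2017-04-19, 2017-05-17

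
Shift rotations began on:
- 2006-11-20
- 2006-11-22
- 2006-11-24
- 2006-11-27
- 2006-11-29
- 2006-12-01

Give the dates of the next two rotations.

Gaps: 2, 2, 3, 2, 2 days — not constant, but cyclic with period 3.
The events fall on every Monday, Wednesday and Friday.
The following Monday is 2006-12-04.
Next Wednesday: 2006-12-06.

2006-12-04, 2006-12-06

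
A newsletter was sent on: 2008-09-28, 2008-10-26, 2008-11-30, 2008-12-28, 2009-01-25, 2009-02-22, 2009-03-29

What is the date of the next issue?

2009-04-26

These are Sundays with 28, 35, 28, 28, 28, 35-day gaps.
Each is the final Sunday of its month — 2008-11-30 is past the 28th, so '4th Sunday' doesn't fit.
April 2009 ends with Sunday 2009-04-26.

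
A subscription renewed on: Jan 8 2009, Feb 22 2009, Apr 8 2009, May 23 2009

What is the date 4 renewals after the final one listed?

Nov 19 2009

Every event comes 45 days after the last (45, 45, 45).
May 23 2009 + 45 days = Jul 7 2009.
Jul 7 2009 + 45 days = Aug 21 2009.
Aug 21 2009 + 45 days = Oct 5 2009.
Oct 5 2009 + 45 days = Nov 19 2009.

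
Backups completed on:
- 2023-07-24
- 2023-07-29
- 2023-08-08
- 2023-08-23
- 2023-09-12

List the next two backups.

The spacing grows by 5 each time: 5, 10, 15, 20 days.
Next gap: 25 days. 2023-09-12 + 25 days = 2023-10-07.
Next gap: 30 days. 2023-10-07 + 30 days = 2023-11-06.

2023-10-07, 2023-11-06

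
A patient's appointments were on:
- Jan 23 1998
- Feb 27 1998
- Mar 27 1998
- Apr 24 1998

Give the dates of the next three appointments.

May 22 1998, Jun 26 1998, Jul 24 1998

These are Fridays at 28- or 35-day spacing (35, 28, 28).
The pattern: 4th Friday of the month.
May 1998 — 4th Friday is May 22 1998.
June 1998 — 4th Friday is Jun 26 1998.
4th Friday of July 1998: Jul 24 1998.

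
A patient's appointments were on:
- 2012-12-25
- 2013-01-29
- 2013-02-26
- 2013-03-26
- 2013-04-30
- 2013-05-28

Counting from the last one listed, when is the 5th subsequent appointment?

2013-10-29

All Tuesdays; the gaps (35, 28, 28, 35, 28) vary with month length.
This is the last Tuesday of each month.
Last Tuesday of June 2013: 2013-06-25.
Last Tuesday of July 2013: 2013-07-30.
August 2013 ends with Tuesday 2013-08-27.
September 2013 ends with Tuesday 2013-09-24.
October 2013 ends with Tuesday 2013-10-29.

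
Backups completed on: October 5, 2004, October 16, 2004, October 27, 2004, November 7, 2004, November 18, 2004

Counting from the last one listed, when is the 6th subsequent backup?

Every event comes 11 days after the last (11, 11, 11, 11).
November 18, 2004 + 11 days = November 29, 2004.
November 29, 2004 + 11 days = December 10, 2004.
December 10, 2004 + 11 days = December 21, 2004.
December 21, 2004 + 11 days = January 1, 2005.
January 1, 2005 + 11 days = January 12, 2005.
January 12, 2005 + 11 days = January 23, 2005.

January 23, 2005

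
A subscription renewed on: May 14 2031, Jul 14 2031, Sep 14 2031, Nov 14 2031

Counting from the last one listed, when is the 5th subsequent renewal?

Gaps: 61, 62, 61 days — not constant. Every event is on the 14th of the month.
Pattern: the 14th of every 2 months.
Next: January 2032 → Jan 14 2032.
March 2032: Mar 14 2032.
May 2032: May 14 2032.
July 2032: Jul 14 2032.
Next: September 2032 → Sep 14 2032.

Sep 14 2032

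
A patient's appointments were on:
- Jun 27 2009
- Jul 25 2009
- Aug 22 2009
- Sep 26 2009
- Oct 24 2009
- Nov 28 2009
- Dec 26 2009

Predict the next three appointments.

Jan 23 2010, Feb 27 2010, Mar 27 2010

These are Saturdays at 28- or 35-day spacing (28, 28, 35, 28, 35, 28).
The pattern: 4th Saturday of the month.
4th Saturday of January 2010: Jan 23 2010.
February 2010 — 4th Saturday is Feb 27 2010.
4th Saturday of March 2010: Mar 27 2010.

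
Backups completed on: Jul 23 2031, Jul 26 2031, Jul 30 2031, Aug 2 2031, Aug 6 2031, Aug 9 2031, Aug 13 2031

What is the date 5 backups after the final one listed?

Gaps: 3, 4, 3, 4, 3, 4 days — not constant, but cyclic with period 2.
The events fall on every Wednesday and Saturday.
Next Saturday: Aug 16 2031.
The following Wednesday is Aug 20 2031.
Next Saturday: Aug 23 2031.
Next Wednesday: Aug 27 2031.
The following Saturday is Aug 30 2031.

Aug 30 2031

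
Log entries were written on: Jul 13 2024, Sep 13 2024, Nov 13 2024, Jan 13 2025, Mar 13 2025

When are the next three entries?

The day-of-month is always 13 (62, 61, 61, 59 days between events).
So this recurs on the 13th of every 2 months.
May 2025: May 13 2025.
Next: July 2025 → Jul 13 2025.
September 2025: Sep 13 2025.

May 13 2025, Jul 13 2025, Sep 13 2025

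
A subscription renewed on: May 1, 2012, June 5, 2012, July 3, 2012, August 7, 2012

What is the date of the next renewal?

September 4, 2012

All dates are Tuesdays, 35, 28, 35 days apart.
Specifically, the 1st Tuesday of each month.
September 2012 — 1st Tuesday is September 4, 2012.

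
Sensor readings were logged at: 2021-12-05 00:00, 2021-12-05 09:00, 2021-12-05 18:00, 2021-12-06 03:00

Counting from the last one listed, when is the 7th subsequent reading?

2021-12-08 18:00

Spacing: 9, 9, 9 h — constant 9 h.
2021-12-06 03:00 + 9 h = 2021-12-06 12:00.
2021-12-06 12:00 + 9 h = 2021-12-06 21:00.
2021-12-06 21:00 + 9 h = 2021-12-07 06:00.
2021-12-07 06:00 + 9 h = 2021-12-07 15:00.
2021-12-07 15:00 + 9 h = 2021-12-08 00:00.
2021-12-08 00:00 + 9 h = 2021-12-08 09:00.
2021-12-08 09:00 + 9 h = 2021-12-08 18:00.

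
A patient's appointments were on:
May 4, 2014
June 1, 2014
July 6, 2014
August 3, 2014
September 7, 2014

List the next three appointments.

October 5, 2014; November 2, 2014; December 7, 2014

These are Sundays at 28- or 35-day spacing (28, 35, 28, 35).
The pattern: 1st Sunday of the month.
1st Sunday of October 2014: October 5, 2014.
November 2014 — 1st Sunday is November 2, 2014.
December 2014 — 1st Sunday is December 7, 2014.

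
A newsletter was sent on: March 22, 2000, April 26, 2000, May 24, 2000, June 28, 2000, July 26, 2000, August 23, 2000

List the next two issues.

September 27, 2000; October 25, 2000

These are Wednesdays at 28- or 35-day spacing (35, 28, 35, 28, 28).
The pattern: 4th Wednesday of the month.
September 2000 — 4th Wednesday is September 27, 2000.
4th Wednesday of October 2000: October 25, 2000.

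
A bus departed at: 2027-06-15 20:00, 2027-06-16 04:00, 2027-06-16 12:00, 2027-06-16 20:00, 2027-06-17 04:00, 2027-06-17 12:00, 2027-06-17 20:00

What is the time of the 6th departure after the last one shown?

The interval is a steady 8 hours (8, 8, 8, 8, 8, 8).
2027-06-17 20:00 + 8 h = 2027-06-18 04:00.
2027-06-18 04:00 + 8 h = 2027-06-18 12:00.
2027-06-18 12:00 + 8 h = 2027-06-18 20:00.
2027-06-18 20:00 + 8 h = 2027-06-19 04:00.
2027-06-19 04:00 + 8 h = 2027-06-19 12:00.
2027-06-19 12:00 + 8 h = 2027-06-19 20:00.

2027-06-19 20:00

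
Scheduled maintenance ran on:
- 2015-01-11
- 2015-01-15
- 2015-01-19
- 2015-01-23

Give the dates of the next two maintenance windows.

2015-01-27, 2015-01-31

Every event comes 4 days after the last (4, 4, 4).
2015-01-23 + 4 days = 2015-01-27.
2015-01-27 + 4 days = 2015-01-31.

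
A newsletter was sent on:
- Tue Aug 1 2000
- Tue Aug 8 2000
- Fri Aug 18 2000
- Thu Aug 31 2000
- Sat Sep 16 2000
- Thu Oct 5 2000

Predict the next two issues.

Fri Oct 27 2000, Tue Nov 21 2000

The spacing grows by 3 each time: 7, 10, 13, 16, 19 days.
Next gap: 22 days. Thu Oct 5 2000 + 22 days = Fri Oct 27 2000.
Next gap: 25 days. Fri Oct 27 2000 + 25 days = Tue Nov 21 2000.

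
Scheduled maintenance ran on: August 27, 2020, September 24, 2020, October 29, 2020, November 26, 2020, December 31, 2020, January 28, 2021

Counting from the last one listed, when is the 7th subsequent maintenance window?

August 26, 2021

These are Thursdays with 28, 35, 28, 35, 28-day gaps.
Each is the final Thursday of its month — October 29, 2020 is past the 28th, so '4th Thursday' doesn't fit.
February 2021 ends with Thursday February 25, 2021.
March 2021 ends with Thursday March 25, 2021.
April 2021 ends with Thursday April 29, 2021.
May 2021 ends with Thursday May 27, 2021.
Last Thursday of June 2021: June 24, 2021.
July 2021 ends with Thursday July 29, 2021.
Last Thursday of August 2021: August 26, 2021.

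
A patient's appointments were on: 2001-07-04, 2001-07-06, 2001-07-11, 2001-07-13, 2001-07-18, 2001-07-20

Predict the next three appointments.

The gap pattern 2, 5, 2, 5, 2 repeats every 2 events.
These are the Wednesdays and Fridays of each week.
The following Wednesday is 2001-07-25.
The following Friday is 2001-07-27.
Next Wednesday: 2001-08-01.

2001-07-25, 2001-07-27, 2001-08-01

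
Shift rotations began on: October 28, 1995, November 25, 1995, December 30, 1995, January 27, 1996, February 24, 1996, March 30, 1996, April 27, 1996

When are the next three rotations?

May 25, 1996; June 29, 1996; July 27, 1996

Every date is a Saturday; gaps 28, 35, 28, 28, 35, 28 days.
Each is the last Saturday of its month (at least one falls on the 29th or later, ruling out '4th Saturday').
May 1996 ends with Saturday May 25, 1996.
Last Saturday of June 1996: June 29, 1996.
Last Saturday of July 1996: July 27, 1996.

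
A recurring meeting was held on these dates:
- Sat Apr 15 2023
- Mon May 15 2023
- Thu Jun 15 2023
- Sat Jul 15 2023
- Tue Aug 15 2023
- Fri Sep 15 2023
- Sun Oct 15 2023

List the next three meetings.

Wed Nov 15 2023, Fri Dec 15 2023, Mon Jan 15 2024

The day-of-month is always 15 (30, 31, 30, 31, 31, 30 days between events).
So this recurs on the 15th of each month.
November 2023: Wed Nov 15 2023.
Next: December 2023 → Fri Dec 15 2023.
Next: January 2024 → Mon Jan 15 2024.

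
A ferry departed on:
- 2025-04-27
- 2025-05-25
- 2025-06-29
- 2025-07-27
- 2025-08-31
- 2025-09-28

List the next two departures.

2025-10-26, 2025-11-30

Every date is a Sunday; gaps 28, 35, 28, 35, 28 days.
Each is the last Sunday of its month (at least one falls on the 29th or later, ruling out '4th Sunday').
Last Sunday of October 2025: 2025-10-26.
November 2025 ends with Sunday 2025-11-30.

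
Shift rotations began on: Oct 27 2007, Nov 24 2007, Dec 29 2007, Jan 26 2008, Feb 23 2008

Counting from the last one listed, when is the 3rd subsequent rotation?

May 31 2008

These are Saturdays with 28, 35, 28, 28-day gaps.
Each is the final Saturday of its month — Dec 29 2007 is past the 28th, so '4th Saturday' doesn't fit.
Last Saturday of March 2008: Mar 29 2008.
April 2008 ends with Saturday Apr 26 2008.
Last Saturday of May 2008: May 31 2008.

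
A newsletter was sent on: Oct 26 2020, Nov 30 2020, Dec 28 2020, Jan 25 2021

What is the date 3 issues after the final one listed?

These are Mondays with 35, 28, 28-day gaps.
Each is the final Monday of its month — Nov 30 2020 is past the 28th, so '4th Monday' doesn't fit.
February 2021 ends with Monday Feb 22 2021.
March 2021 ends with Monday Mar 29 2021.
Last Monday of April 2021: Apr 26 2021.

Apr 26 2021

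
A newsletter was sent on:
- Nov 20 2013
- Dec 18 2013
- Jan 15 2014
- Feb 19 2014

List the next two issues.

All dates are Wednesdays, 28, 28, 35 days apart.
Specifically, the 3rd Wednesday of each month.
3rd Wednesday of March 2014: Mar 19 2014.
3rd Wednesday of April 2014: Apr 16 2014.

Mar 19 2014, Apr 16 2014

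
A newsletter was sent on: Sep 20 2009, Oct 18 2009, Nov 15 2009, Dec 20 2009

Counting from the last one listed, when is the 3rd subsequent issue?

These are Sundays at 28- or 35-day spacing (28, 28, 35).
The pattern: 3rd Sunday of the month.
3rd Sunday of January 2010: Jan 17 2010.
3rd Sunday of February 2010: Feb 21 2010.
March 2010 — 3rd Sunday is Mar 21 2010.

Mar 21 2010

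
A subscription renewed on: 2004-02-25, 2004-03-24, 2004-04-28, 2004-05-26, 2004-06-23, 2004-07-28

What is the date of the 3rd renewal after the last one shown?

All dates are Wednesdays, 28, 35, 28, 28, 35 days apart.
Specifically, the 4th Wednesday of each month.
4th Wednesday of August 2004: 2004-08-25.
September 2004 — 4th Wednesday is 2004-09-22.
October 2004 — 4th Wednesday is 2004-10-27.

2004-10-27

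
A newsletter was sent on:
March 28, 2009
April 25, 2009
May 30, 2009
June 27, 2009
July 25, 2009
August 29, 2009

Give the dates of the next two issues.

September 26, 2009; October 31, 2009

Every date is a Saturday; gaps 28, 35, 28, 28, 35 days.
Each is the last Saturday of its month (at least one falls on the 29th or later, ruling out '4th Saturday').
Last Saturday of September 2009: September 26, 2009.
Last Saturday of October 2009: October 31, 2009.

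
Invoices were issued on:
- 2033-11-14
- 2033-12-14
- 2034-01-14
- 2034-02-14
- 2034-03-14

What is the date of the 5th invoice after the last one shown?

2034-08-14

The day-of-month is always 14 (30, 31, 31, 28 days between events).
So this recurs on the 14th of each month.
Next: April 2034 → 2034-04-14.
Next: May 2034 → 2034-05-14.
June 2034: 2034-06-14.
Next: July 2034 → 2034-07-14.
Next: August 2034 → 2034-08-14.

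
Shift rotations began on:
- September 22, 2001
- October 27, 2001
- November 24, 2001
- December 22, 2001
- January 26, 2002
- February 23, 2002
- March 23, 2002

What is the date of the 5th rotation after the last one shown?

All dates are Saturdays, 35, 28, 28, 35, 28, 28 days apart.
Specifically, the 4th Saturday of each month.
4th Saturday of April 2002: April 27, 2002.
May 2002 — 4th Saturday is May 25, 2002.
4th Saturday of June 2002: June 22, 2002.
July 2002 — 4th Saturday is July 27, 2002.
August 2002 — 4th Saturday is August 24, 2002.

August 24, 2002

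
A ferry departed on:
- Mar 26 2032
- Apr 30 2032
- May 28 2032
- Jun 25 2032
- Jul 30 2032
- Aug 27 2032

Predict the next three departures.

Sep 24 2032, Oct 29 2032, Nov 26 2032

These are Fridays with 35, 28, 28, 35, 28-day gaps.
Each is the final Friday of its month — Apr 30 2032 is past the 28th, so '4th Friday' doesn't fit.
Last Friday of September 2032: Sep 24 2032.
Last Friday of October 2032: Oct 29 2032.
Last Friday of November 2032: Nov 26 2032.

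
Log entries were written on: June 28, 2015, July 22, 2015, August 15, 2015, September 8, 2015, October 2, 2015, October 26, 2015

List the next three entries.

November 19, 2015; December 13, 2015; January 6, 2016

The spacing is 24, 24, 24, 24, 24 days — always 24 days.
October 26, 2015 + 24 days = November 19, 2015.
November 19, 2015 + 24 days = December 13, 2015.
December 13, 2015 + 24 days = January 6, 2016.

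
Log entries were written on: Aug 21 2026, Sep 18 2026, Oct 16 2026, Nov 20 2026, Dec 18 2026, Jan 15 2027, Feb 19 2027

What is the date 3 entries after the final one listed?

May 21 2027

Gaps: 28, 28, 35, 28, 28, 35 days — a mix of 28 and 35. Every date is a Friday.
Each is the 3rd Friday of its month.
3rd Friday of March 2027: Mar 19 2027.
3rd Friday of April 2027: Apr 16 2027.
3rd Friday of May 2027: May 21 2027.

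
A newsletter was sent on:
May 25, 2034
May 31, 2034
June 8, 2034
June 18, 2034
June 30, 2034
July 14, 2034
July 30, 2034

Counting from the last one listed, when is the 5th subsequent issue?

November 17, 2034

Intervals are 6, 8, 10, 12, 14, 16 days — an arithmetic progression with common difference 2.
Next gap: 18 days. July 30, 2034 + 18 days = August 17, 2034.
Next gap: 20 days. August 17, 2034 + 20 days = September 6, 2034.
Next gap: 22 days. September 6, 2034 + 22 days = September 28, 2034.
Next gap: 24 days. September 28, 2034 + 24 days = October 22, 2034.
Next gap: 26 days. October 22, 2034 + 26 days = November 17, 2034.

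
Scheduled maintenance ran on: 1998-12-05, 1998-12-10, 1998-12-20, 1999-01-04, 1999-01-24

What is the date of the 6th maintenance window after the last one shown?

1999-09-06

Gaps: 5, 10, 15, 20 days — each gap is 5 larger than the previous one.
Next gap: 25 days. 1999-01-24 + 25 days = 1999-02-18.
Next gap: 30 days. 1999-02-18 + 30 days = 1999-03-20.
Next gap: 35 days. 1999-03-20 + 35 days = 1999-04-24.
Next gap: 40 days. 1999-04-24 + 40 days = 1999-06-03.
Next gap: 45 days. 1999-06-03 + 45 days = 1999-07-18.
Next gap: 50 days. 1999-07-18 + 50 days = 1999-09-06.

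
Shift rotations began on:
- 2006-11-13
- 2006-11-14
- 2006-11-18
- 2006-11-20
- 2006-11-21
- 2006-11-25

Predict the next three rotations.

2006-11-27, 2006-11-28, 2006-12-02

The gap pattern 1, 4, 2, 1, 4 repeats every 3 events.
These are the Mondays, Tuesdays and Saturdays of each week.
The following Monday is 2006-11-27.
Next Tuesday: 2006-11-28.
The following Saturday is 2006-12-02.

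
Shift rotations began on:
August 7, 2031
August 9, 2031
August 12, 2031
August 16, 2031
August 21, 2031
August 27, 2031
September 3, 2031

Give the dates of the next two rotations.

September 11, 2031; September 20, 2031

Intervals are 2, 3, 4, 5, 6, 7 days — an arithmetic progression with common difference 1.
Next gap: 8 days. September 3, 2031 + 8 days = September 11, 2031.
Next gap: 9 days. September 11, 2031 + 9 days = September 20, 2031.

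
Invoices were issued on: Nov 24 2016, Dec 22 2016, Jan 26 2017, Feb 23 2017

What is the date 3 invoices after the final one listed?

May 25 2017

All dates are Thursdays, 28, 35, 28 days apart.
Specifically, the 4th Thursday of each month.
March 2017 — 4th Thursday is Mar 23 2017.
4th Thursday of April 2017: Apr 27 2017.
4th Thursday of May 2017: May 25 2017.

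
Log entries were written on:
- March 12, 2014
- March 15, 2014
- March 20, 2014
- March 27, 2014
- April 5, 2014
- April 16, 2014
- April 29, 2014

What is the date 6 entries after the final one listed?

Gaps: 3, 5, 7, 9, 11, 13 days — each gap is 2 larger than the previous one.
Next gap: 15 days. April 29, 2014 + 15 days = May 14, 2014.
Next gap: 17 days. May 14, 2014 + 17 days = May 31, 2014.
Next gap: 19 days. May 31, 2014 + 19 days = June 19, 2014.
Next gap: 21 days. June 19, 2014 + 21 days = July 10, 2014.
Next gap: 23 days. July 10, 2014 + 23 days = August 2, 2014.
Next gap: 25 days. August 2, 2014 + 25 days = August 27, 2014.

August 27, 2014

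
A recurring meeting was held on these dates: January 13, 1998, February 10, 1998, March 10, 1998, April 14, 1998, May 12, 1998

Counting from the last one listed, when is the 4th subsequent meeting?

All dates are Tuesdays, 28, 28, 35, 28 days apart.
Specifically, the 2nd Tuesday of each month.
2nd Tuesday of June 1998: June 9, 1998.
July 1998 — 2nd Tuesday is July 14, 1998.
2nd Tuesday of August 1998: August 11, 1998.
2nd Tuesday of September 1998: September 8, 1998.

September 8, 1998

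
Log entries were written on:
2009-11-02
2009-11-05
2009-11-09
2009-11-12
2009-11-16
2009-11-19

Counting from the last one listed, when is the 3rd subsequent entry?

2009-11-30

Gaps: 3, 4, 3, 4, 3 days — not constant, but cyclic with period 2.
The events fall on every Monday and Thursday.
Next Monday: 2009-11-23.
Next Thursday: 2009-11-26.
Next Monday: 2009-11-30.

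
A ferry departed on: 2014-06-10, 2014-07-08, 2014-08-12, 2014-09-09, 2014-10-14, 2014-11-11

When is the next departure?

2014-12-09

All dates are Tuesdays, 28, 35, 28, 35, 28 days apart.
Specifically, the 2nd Tuesday of each month.
December 2014 — 2nd Tuesday is 2014-12-09.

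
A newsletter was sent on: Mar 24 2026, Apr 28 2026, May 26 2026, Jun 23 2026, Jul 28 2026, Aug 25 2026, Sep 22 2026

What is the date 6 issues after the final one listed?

All dates are Tuesdays, 35, 28, 28, 35, 28, 28 days apart.
Specifically, the 4th Tuesday of each month.
October 2026 — 4th Tuesday is Oct 27 2026.
4th Tuesday of November 2026: Nov 24 2026.
4th Tuesday of December 2026: Dec 22 2026.
4th Tuesday of January 2027: Jan 26 2027.
4th Tuesday of February 2027: Feb 23 2027.
4th Tuesday of March 2027: Mar 23 2027.

Mar 23 2027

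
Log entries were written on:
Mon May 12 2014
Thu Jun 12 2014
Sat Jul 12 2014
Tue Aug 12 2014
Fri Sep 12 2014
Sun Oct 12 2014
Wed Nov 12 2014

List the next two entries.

Fri Dec 12 2014, Mon Jan 12 2015

Gaps: 31, 30, 31, 31, 30, 31 days — not constant. Every event is on the 12th of the month.
Pattern: the 12th of each month.
December 2014: Fri Dec 12 2014.
Next: January 2015 → Mon Jan 12 2015.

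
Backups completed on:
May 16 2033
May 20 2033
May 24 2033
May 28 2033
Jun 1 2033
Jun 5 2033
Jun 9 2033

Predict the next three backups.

The spacing is 4, 4, 4, 4, 4, 4 days — always 4 days.
Jun 9 2033 + 4 days = Jun 13 2033.
Jun 13 2033 + 4 days = Jun 17 2033.
Jun 17 2033 + 4 days = Jun 21 2033.

Jun 13 2033, Jun 17 2033, Jun 21 2033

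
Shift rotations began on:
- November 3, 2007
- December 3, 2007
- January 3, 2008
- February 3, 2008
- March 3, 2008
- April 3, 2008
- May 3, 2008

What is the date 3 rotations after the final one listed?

Each date is the 3rd; the gaps (30, 31, 31, 29, 31, 30) track the month lengths.
The rule is the 3rd of each month.
June 2008: June 3, 2008.
July 2008: July 3, 2008.
Next: August 2008 → August 3, 2008.

August 3, 2008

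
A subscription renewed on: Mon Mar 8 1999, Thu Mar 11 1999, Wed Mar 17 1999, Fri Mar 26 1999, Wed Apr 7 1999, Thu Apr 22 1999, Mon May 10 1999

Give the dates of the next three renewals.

Gaps: 3, 6, 9, 12, 15, 18 days — each gap is 3 larger than the previous one.
Next gap: 21 days. Mon May 10 1999 + 21 days = Mon May 31 1999.
Next gap: 24 days. Mon May 31 1999 + 24 days = Thu Jun 24 1999.
Next gap: 27 days. Thu Jun 24 1999 + 27 days = Wed Jul 21 1999.

Mon May 31 1999, Thu Jun 24 1999, Wed Jul 21 1999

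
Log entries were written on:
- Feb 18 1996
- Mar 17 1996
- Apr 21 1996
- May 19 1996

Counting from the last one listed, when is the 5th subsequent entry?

Oct 20 1996

Gaps: 28, 35, 28 days — a mix of 28 and 35. Every date is a Sunday.
Each is the 3rd Sunday of its month.
June 1996 — 3rd Sunday is Jun 16 1996.
July 1996 — 3rd Sunday is Jul 21 1996.
3rd Sunday of August 1996: Aug 18 1996.
September 1996 — 3rd Sunday is Sep 15 1996.
3rd Sunday of October 1996: Oct 20 1996.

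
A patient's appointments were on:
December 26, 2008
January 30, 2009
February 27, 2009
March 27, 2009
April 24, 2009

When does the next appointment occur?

Every date is a Friday; gaps 35, 28, 28, 28 days.
Each is the last Friday of its month (at least one falls on the 29th or later, ruling out '4th Friday').
Last Friday of May 2009: May 29, 2009.

May 29, 2009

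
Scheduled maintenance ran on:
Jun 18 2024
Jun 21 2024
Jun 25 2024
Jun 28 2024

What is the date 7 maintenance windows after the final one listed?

Every event lands on a Tuesday or Friday (gaps cycle 3, 4, 3).
So the schedule is: every Tuesday and Friday.
The following Tuesday is Jul 2 2024.
Next Friday: Jul 5 2024.
Next Tuesday: Jul 9 2024.
Next Friday: Jul 12 2024.
The following Tuesday is Jul 16 2024.
The following Friday is Jul 19 2024.
Next Tuesday: Jul 23 2024.

Jul 23 2024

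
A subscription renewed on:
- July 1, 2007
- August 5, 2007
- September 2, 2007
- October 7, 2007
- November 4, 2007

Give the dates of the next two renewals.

All dates are Sundays, 35, 28, 35, 28 days apart.
Specifically, the 1st Sunday of each month.
1st Sunday of December 2007: December 2, 2007.
1st Sunday of January 2008: January 6, 2008.

December 2, 2007; January 6, 2008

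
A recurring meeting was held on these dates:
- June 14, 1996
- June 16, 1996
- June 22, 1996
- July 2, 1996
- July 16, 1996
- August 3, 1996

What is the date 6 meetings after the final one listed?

February 11, 1997

Intervals are 2, 6, 10, 14, 18 days — an arithmetic progression with common difference 4.
Next gap: 22 days. August 3, 1996 + 22 days = August 25, 1996.
Next gap: 26 days. August 25, 1996 + 26 days = September 20, 1996.
Next gap: 30 days. September 20, 1996 + 30 days = October 20, 1996.
Next gap: 34 days. October 20, 1996 + 34 days = November 23, 1996.
Next gap: 38 days. November 23, 1996 + 38 days = December 31, 1996.
Next gap: 42 days. December 31, 1996 + 42 days = February 11, 1997.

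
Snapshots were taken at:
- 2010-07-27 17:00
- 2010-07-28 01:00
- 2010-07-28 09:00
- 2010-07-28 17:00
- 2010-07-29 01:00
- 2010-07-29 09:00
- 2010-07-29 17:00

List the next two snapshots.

2010-07-30 01:00, 2010-07-30 09:00

The interval is a steady 8 hours (8, 8, 8, 8, 8, 8).
2010-07-29 17:00 + 8 h = 2010-07-30 01:00.
2010-07-30 01:00 + 8 h = 2010-07-30 09:00.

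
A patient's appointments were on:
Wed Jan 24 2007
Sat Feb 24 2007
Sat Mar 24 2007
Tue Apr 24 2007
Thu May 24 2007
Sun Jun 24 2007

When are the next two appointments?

Tue Jul 24 2007, Fri Aug 24 2007

Each date is the 24th; the gaps (31, 28, 31, 30, 31) track the month lengths.
The rule is the 24th of each month.
July 2007: Tue Jul 24 2007.
Next: August 2007 → Fri Aug 24 2007.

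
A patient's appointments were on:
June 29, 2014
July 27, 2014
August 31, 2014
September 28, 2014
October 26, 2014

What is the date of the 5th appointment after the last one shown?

Every date is a Sunday; gaps 28, 35, 28, 28 days.
Each is the last Sunday of its month (at least one falls on the 29th or later, ruling out '4th Sunday').
November 2014 ends with Sunday November 30, 2014.
December 2014 ends with Sunday December 28, 2014.
January 2015 ends with Sunday January 25, 2015.
February 2015 ends with Sunday February 22, 2015.
Last Sunday of March 2015: March 29, 2015.

March 29, 2015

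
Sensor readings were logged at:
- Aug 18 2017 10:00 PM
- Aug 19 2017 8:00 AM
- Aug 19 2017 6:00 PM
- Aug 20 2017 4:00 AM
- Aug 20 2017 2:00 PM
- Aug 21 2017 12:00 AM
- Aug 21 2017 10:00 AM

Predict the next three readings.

Aug 21 2017 8:00 PM, Aug 22 2017 6:00 AM, Aug 22 2017 4:00 PM

Spacing: 10, 10, 10, 10, 10, 10 h — constant 10 h.
Aug 21 2017 10:00 AM + 10 h = Aug 21 2017 8:00 PM.
Aug 21 2017 8:00 PM + 10 h = Aug 22 2017 6:00 AM.
Aug 22 2017 6:00 AM + 10 h = Aug 22 2017 4:00 PM.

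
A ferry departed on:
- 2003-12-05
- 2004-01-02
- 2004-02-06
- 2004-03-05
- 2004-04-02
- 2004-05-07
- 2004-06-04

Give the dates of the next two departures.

Gaps: 28, 35, 28, 28, 35, 28 days — a mix of 28 and 35. Every date is a Friday.
Each is the 1st Friday of its month.
1st Friday of July 2004: 2004-07-02.
1st Friday of August 2004: 2004-08-06.

2004-07-02, 2004-08-06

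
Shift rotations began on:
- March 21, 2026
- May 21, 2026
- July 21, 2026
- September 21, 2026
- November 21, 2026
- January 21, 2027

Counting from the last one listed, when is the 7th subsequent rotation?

March 21, 2028

Each date is the 21st; the gaps (61, 61, 62, 61, 61) track the month lengths.
The rule is the 21st of every 2 months.
March 2027: March 21, 2027.
Next: May 2027 → May 21, 2027.
July 2027: July 21, 2027.
September 2027: September 21, 2027.
Next: November 2027 → November 21, 2027.
January 2028: January 21, 2028.
March 2028: March 21, 2028.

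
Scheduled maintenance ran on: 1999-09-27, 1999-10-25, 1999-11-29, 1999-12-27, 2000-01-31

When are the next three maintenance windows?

2000-02-28, 2000-03-27, 2000-04-24

Every date is a Monday; gaps 28, 35, 28, 35 days.
Each is the last Monday of its month (at least one falls on the 29th or later, ruling out '4th Monday').
Last Monday of February 2000: 2000-02-28.
March 2000 ends with Monday 2000-03-27.
Last Monday of April 2000: 2000-04-24.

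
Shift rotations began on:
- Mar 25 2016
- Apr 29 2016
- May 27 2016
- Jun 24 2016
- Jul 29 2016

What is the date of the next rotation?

Aug 26 2016

These are Fridays with 35, 28, 28, 35-day gaps.
Each is the final Friday of its month — Apr 29 2016 is past the 28th, so '4th Friday' doesn't fit.
August 2016 ends with Friday Aug 26 2016.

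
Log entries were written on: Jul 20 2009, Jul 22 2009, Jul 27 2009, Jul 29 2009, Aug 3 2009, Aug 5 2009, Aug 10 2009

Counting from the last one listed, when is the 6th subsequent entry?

Aug 31 2009

Gaps: 2, 5, 2, 5, 2, 5 days — not constant, but cyclic with period 2.
The events fall on every Monday and Wednesday.
The following Wednesday is Aug 12 2009.
The following Monday is Aug 17 2009.
The following Wednesday is Aug 19 2009.
Next Monday: Aug 24 2009.
Next Wednesday: Aug 26 2009.
Next Monday: Aug 31 2009.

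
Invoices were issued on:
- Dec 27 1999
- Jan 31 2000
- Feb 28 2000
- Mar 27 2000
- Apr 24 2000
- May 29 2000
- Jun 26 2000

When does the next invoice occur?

All Mondays; the gaps (35, 28, 28, 28, 35, 28) vary with month length.
This is the last Monday of each month.
July 2000 ends with Monday Jul 31 2000.

Jul 31 2000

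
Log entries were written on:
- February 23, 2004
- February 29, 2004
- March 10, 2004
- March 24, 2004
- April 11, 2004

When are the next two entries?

The spacing grows by 4 each time: 6, 10, 14, 18 days.
Next gap: 22 days. April 11, 2004 + 22 days = May 3, 2004.
Next gap: 26 days. May 3, 2004 + 26 days = May 29, 2004.

May 3, 2004; May 29, 2004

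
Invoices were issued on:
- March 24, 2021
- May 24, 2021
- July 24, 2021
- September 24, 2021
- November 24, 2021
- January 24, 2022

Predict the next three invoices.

March 24, 2022; May 24, 2022; July 24, 2022

Each date is the 24th; the gaps (61, 61, 62, 61, 61) track the month lengths.
The rule is the 24th of every 2 months.
March 2022: March 24, 2022.
Next: May 2022 → May 24, 2022.
Next: July 2022 → July 24, 2022.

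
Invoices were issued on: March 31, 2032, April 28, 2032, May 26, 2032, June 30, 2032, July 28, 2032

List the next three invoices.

Every date is a Wednesday; gaps 28, 28, 35, 28 days.
Each is the last Wednesday of its month (at least one falls on the 29th or later, ruling out '4th Wednesday').
Last Wednesday of August 2032: August 25, 2032.
September 2032 ends with Wednesday September 29, 2032.
Last Wednesday of October 2032: October 27, 2032.

August 25, 2032; September 29, 2032; October 27, 2032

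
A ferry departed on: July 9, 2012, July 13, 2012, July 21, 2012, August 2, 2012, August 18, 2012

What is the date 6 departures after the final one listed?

February 14, 2013

The spacing grows by 4 each time: 4, 8, 12, 16 days.
Next gap: 20 days. August 18, 2012 + 20 days = September 7, 2012.
Next gap: 24 days. September 7, 2012 + 24 days = October 1, 2012.
Next gap: 28 days. October 1, 2012 + 28 days = October 29, 2012.
Next gap: 32 days. October 29, 2012 + 32 days = November 30, 2012.
Next gap: 36 days. November 30, 2012 + 36 days = January 5, 2013.
Next gap: 40 days. January 5, 2013 + 40 days = February 14, 2013.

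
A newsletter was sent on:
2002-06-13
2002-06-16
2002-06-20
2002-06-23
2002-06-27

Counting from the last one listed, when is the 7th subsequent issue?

The gap pattern 3, 4, 3, 4 repeats every 2 events.
These are the Thursdays and Sundays of each week.
The following Sunday is 2002-06-30.
Next Thursday: 2002-07-04.
Next Sunday: 2002-07-07.
Next Thursday: 2002-07-11.
Next Sunday: 2002-07-14.
Next Thursday: 2002-07-18.
The following Sunday is 2002-07-21.

2002-07-21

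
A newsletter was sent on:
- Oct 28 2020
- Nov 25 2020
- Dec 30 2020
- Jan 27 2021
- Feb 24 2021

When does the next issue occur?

These are Wednesdays with 28, 35, 28, 28-day gaps.
Each is the final Wednesday of its month — Dec 30 2020 is past the 28th, so '4th Wednesday' doesn't fit.
March 2021 ends with Wednesday Mar 31 2021.

Mar 31 2021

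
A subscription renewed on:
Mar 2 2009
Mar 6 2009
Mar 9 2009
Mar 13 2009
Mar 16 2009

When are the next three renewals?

The gap pattern 4, 3, 4, 3 repeats every 2 events.
These are the Mondays and Fridays of each week.
Next Friday: Mar 20 2009.
Next Monday: Mar 23 2009.
Next Friday: Mar 27 2009.

Mar 20 2009, Mar 23 2009, Mar 27 2009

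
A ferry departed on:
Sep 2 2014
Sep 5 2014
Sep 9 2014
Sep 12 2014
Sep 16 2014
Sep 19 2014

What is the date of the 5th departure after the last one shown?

Every event lands on a Tuesday or Friday (gaps cycle 3, 4, 3, 4, 3).
So the schedule is: every Tuesday and Friday.
Next Tuesday: Sep 23 2014.
The following Friday is Sep 26 2014.
Next Tuesday: Sep 30 2014.
The following Friday is Oct 3 2014.
The following Tuesday is Oct 7 2014.

Oct 7 2014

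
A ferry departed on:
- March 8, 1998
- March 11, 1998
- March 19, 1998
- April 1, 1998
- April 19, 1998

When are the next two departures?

Gaps: 3, 8, 13, 18 days — each gap is 5 larger than the previous one.
Next gap: 23 days. April 19, 1998 + 23 days = May 12, 1998.
Next gap: 28 days. May 12, 1998 + 28 days = June 9, 1998.

May 12, 1998; June 9, 1998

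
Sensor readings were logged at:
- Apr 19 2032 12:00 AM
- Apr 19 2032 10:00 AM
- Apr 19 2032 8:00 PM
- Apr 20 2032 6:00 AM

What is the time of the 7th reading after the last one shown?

Apr 23 2032 4:00 AM

Gaps: 10, 10, 10 hours — each event is 10 hours after the previous one.
Apr 20 2032 6:00 AM + 10 h = Apr 20 2032 4:00 PM.
Apr 20 2032 4:00 PM + 10 h = Apr 21 2032 2:00 AM.
Apr 21 2032 2:00 AM + 10 h = Apr 21 2032 12:00 PM.
Apr 21 2032 12:00 PM + 10 h = Apr 21 2032 10:00 PM.
Apr 21 2032 10:00 PM + 10 h = Apr 22 2032 8:00 AM.
Apr 22 2032 8:00 AM + 10 h = Apr 22 2032 6:00 PM.
Apr 22 2032 6:00 PM + 10 h = Apr 23 2032 4:00 AM.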